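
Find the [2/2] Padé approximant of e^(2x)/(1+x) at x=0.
(2*x**2/3 + x + 1)/(1 - x**2/3)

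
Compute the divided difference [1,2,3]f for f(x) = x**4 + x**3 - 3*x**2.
28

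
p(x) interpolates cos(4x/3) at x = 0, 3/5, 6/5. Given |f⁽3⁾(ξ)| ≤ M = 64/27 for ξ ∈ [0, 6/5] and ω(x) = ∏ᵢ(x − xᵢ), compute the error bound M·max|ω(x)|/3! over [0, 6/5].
64*sqrt(3)/3375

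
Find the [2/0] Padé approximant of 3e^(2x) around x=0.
6*x**2 + 6*x + 3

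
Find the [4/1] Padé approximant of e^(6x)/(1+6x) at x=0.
(318*x**4/5 + 168*x**3/5 + 18*x**2 + 88*x/15 + 1)/(88*x/15 + 1)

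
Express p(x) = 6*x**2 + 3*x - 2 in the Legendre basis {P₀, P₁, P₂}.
(3)P₁ + (4)P₂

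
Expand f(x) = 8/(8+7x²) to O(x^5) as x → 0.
1 - 7*x**2/8 + 49*x**4/64 + O(x**5)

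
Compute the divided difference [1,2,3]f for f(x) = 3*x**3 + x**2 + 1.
19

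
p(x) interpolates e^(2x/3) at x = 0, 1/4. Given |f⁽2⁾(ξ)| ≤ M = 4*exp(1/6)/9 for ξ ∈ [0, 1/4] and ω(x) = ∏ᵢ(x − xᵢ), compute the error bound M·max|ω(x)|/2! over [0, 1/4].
exp(1/6)/288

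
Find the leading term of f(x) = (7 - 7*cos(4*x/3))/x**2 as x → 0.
56/9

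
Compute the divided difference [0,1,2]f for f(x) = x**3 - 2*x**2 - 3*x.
1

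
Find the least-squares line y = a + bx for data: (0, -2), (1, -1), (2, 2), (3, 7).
a = -3, b = 3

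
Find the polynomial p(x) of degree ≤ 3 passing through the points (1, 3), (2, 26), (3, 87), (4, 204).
3*x**3 + x**2 - x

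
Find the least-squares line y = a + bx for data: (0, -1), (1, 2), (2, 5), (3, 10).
a = -7/5, b = 18/5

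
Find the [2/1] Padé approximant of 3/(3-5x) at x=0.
1/(1 - 5*x/3)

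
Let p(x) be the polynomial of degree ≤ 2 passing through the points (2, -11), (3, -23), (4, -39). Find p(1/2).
-1/2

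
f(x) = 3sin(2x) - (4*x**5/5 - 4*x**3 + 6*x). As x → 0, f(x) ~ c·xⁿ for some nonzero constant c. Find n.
7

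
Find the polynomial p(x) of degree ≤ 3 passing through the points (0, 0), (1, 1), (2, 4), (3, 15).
x**3 - 2*x**2 + 2*x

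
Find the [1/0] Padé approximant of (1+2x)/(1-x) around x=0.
3*x + 1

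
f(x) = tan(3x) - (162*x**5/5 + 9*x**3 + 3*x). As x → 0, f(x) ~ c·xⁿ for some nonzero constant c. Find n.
7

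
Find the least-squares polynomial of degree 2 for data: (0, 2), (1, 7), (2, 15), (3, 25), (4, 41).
78/35 + (96/35)x + (12/7)x²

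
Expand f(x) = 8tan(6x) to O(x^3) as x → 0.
48*x + O(x**3)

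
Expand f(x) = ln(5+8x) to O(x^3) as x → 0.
log(5) + 8*x/5 - 32*x**2/25 + O(x**3)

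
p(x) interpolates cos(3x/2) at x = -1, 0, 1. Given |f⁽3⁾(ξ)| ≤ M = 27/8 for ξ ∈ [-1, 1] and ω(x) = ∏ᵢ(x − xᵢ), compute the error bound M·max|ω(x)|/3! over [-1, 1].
sqrt(3)/8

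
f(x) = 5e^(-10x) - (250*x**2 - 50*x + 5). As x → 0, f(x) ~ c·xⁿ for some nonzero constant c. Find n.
3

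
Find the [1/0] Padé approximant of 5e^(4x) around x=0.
20*x + 5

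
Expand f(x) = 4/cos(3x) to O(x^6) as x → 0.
4 + 18*x**2 + 135*x**4/2 + O(x**6)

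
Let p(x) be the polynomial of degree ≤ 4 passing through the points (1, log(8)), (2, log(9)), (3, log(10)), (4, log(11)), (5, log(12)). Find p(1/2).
log(25600*11**(19/32)*2**(113/128)*3**(91/128)*5**(61/64)/264627)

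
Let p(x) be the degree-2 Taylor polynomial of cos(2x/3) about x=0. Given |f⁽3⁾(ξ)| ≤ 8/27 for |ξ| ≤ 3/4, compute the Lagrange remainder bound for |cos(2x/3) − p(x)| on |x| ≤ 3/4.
1/48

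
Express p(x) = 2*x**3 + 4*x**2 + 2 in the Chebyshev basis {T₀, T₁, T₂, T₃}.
(4)T₀ + (3/2)T₁ + (2)T₂ + (1/2)T₃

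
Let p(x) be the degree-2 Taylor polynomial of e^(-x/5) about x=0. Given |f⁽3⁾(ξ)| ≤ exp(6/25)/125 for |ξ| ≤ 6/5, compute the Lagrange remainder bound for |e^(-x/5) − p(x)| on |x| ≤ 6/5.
36*exp(6/25)/15625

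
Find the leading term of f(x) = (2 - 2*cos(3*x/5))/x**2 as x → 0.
9/25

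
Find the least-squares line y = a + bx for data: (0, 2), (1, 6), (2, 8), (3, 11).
a = 12/5, b = 29/10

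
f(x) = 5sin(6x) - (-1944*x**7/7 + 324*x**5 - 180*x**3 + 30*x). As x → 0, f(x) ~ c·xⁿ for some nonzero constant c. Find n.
9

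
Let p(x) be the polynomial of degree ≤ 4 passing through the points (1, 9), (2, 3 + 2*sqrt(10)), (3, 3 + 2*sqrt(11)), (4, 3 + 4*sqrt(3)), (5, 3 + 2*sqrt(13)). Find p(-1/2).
-693*sqrt(10)/16 - 385*sqrt(3)/8 + 315*sqrt(13)/64 + 3657/64 + 1485*sqrt(11)/32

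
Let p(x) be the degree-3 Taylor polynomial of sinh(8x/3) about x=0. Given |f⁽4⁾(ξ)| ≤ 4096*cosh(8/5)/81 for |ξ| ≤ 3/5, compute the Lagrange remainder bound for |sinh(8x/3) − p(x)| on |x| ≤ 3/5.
512*cosh(8/5)/1875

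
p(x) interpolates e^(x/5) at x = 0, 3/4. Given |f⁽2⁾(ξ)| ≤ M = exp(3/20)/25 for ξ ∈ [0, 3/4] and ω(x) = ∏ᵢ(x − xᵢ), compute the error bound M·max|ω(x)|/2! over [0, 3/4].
9*exp(3/20)/3200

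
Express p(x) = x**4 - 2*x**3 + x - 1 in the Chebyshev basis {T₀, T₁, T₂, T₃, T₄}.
(-5/8)T₀ + (-1/2)T₁ + (1/2)T₂ + (-1/2)T₃ + (1/8)T₄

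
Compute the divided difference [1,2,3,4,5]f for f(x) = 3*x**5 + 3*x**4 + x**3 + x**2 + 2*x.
48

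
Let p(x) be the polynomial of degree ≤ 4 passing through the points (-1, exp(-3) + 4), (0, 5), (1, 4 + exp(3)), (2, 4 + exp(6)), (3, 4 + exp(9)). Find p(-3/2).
(315 + (-180*exp(6) + 92 + 378*exp(3) + 35*exp(9))*exp(3))*exp(-3)/128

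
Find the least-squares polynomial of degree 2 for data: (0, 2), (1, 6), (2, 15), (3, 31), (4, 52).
72/35 + (11/14)x + (41/14)x²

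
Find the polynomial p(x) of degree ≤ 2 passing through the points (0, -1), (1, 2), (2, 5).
3*x - 1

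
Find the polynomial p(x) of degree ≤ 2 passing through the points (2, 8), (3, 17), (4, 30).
2*x**2 - x + 2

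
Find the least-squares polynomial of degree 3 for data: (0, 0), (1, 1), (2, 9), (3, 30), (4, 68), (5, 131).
-1/21 + (-25/63)x + (25/42)x² + (17/18)x³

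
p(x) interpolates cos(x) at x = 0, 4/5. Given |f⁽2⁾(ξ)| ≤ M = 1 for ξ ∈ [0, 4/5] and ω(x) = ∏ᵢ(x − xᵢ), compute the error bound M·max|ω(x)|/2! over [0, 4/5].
2/25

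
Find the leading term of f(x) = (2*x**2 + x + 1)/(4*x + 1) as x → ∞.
x/2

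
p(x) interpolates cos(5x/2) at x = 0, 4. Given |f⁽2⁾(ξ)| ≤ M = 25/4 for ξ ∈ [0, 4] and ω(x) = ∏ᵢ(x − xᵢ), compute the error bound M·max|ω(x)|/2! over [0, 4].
25/2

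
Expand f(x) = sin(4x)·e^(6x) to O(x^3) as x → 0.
4*x + 24*x**2 + O(x**3)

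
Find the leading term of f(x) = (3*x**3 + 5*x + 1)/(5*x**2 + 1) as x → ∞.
3*x/5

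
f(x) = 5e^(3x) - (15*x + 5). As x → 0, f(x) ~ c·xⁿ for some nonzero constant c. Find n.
2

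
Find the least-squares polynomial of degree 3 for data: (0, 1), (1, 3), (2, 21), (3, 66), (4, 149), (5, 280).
65/63 + (-1007/378)x + (695/252)x² + (193/108)x³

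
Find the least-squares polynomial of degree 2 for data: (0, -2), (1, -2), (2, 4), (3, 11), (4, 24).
-15/7 + (-17/14)x + (27/14)x²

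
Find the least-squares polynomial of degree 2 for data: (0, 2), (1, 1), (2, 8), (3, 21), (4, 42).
68/35 + (-30/7)x + (25/7)x²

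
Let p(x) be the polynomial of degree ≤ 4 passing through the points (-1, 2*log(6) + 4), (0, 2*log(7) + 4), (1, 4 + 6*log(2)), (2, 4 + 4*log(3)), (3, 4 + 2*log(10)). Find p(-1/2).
log(147*14**(3/16)*3**(27/64)*5**(59/64)/40) + 4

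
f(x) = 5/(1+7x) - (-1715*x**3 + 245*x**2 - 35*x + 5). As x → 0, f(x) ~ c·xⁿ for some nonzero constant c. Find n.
4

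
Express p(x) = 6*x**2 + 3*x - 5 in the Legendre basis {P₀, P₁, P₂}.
(-3)P₀ + (3)P₁ + (4)P₂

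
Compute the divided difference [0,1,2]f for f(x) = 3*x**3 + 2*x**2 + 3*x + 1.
11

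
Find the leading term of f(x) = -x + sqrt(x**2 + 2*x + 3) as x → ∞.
1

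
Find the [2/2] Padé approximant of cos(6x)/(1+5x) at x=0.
(-180*x**2/7 + 15*x/7 + 1)/(3*x**2 + 50*x/7 + 1)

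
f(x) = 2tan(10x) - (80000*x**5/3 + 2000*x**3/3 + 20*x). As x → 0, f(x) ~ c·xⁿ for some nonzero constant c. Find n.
7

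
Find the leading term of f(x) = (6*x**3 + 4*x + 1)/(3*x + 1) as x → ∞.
2*x**2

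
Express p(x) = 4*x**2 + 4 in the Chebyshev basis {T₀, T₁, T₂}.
(6)T₀ + (2)T₂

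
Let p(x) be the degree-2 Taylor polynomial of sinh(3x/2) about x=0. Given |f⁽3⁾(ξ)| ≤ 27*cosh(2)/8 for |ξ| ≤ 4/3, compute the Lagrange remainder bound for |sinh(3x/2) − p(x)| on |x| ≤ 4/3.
4*cosh(2)/3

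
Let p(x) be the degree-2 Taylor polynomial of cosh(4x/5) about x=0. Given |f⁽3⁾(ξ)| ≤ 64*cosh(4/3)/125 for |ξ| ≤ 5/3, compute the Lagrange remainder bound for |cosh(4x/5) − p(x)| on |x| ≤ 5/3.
32*cosh(4/3)/81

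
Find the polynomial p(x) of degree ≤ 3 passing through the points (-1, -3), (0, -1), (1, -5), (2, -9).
x**3 - 3*x**2 - 2*x - 1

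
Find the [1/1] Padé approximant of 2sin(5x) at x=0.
10*x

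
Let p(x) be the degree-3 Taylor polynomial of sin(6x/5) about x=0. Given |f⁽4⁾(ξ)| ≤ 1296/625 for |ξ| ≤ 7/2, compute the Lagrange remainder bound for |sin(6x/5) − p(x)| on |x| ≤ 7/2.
64827/5000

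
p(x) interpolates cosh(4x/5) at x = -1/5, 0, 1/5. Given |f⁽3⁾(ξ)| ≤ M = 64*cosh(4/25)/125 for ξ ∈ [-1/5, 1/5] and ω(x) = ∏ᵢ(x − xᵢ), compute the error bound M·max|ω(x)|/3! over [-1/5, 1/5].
64*sqrt(3)*cosh(4/25)/421875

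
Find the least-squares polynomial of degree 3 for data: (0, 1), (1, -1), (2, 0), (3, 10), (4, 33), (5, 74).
22/21 + (-43/18)x + (-53/84)x² + (29/36)x³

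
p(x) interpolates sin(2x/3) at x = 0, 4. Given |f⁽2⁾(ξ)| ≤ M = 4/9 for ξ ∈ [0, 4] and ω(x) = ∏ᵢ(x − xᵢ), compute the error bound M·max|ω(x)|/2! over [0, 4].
8/9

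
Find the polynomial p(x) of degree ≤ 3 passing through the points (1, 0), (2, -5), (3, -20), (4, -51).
-x**3 + x**2 - x + 1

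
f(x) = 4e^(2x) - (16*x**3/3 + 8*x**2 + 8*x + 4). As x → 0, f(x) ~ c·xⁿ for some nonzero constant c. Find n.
4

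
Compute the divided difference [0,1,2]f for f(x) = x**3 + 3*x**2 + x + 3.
6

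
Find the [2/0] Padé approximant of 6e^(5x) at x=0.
75*x**2 + 30*x + 6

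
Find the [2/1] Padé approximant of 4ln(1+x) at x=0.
2*x*(x + 6)/(3*(2*x/3 + 1))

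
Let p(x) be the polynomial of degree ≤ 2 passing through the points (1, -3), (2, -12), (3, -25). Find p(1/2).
0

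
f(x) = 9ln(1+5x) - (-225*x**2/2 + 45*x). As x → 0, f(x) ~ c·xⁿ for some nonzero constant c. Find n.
3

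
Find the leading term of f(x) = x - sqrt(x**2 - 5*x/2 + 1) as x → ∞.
5/4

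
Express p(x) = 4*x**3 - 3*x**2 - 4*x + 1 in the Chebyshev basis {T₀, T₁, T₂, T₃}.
(-1/2)T₀ - T₁ + (-3/2)T₂ + T₃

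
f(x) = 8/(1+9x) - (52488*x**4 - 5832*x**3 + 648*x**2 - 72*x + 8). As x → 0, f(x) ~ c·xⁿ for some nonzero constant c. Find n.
5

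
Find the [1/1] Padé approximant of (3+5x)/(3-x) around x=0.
(5*x/3 + 1)/(1 - x/3)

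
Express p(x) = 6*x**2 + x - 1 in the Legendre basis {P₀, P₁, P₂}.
P₀ + P₁ + (4)P₂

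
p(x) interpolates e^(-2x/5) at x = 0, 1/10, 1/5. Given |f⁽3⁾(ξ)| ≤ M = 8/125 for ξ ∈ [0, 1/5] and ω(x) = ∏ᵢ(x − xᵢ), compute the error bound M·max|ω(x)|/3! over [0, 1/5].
sqrt(3)/421875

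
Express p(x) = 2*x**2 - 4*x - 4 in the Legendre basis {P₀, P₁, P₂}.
(-10/3)P₀ + (-4)P₁ + (4/3)P₂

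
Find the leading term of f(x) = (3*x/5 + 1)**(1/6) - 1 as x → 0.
x/10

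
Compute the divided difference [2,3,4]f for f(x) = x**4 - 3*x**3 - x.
28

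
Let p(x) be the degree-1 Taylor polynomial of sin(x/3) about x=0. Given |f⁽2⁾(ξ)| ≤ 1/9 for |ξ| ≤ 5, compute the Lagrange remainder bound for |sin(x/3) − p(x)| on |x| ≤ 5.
25/18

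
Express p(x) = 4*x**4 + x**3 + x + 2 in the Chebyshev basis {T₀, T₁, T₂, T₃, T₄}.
(7/2)T₀ + (7/4)T₁ + (2)T₂ + (1/4)T₃ + (1/2)T₄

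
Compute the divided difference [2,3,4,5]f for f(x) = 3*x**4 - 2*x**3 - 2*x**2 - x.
40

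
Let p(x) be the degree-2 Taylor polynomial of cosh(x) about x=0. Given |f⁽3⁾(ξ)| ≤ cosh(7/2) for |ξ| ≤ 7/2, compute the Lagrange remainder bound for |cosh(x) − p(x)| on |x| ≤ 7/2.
343*cosh(7/2)/48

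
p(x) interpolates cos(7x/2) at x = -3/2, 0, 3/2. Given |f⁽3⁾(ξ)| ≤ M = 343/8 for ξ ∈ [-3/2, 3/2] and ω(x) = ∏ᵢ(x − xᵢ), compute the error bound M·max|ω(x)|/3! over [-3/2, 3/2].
343*sqrt(3)/64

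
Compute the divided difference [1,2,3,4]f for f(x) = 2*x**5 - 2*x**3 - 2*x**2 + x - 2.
128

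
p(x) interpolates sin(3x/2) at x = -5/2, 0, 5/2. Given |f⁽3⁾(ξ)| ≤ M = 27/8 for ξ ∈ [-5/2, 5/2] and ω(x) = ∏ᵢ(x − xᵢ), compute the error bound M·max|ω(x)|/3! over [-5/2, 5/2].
125*sqrt(3)/64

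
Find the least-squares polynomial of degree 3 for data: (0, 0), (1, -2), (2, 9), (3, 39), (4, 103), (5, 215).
-41/126 + (-145/108)x + (-331/252)x² + (55/27)x³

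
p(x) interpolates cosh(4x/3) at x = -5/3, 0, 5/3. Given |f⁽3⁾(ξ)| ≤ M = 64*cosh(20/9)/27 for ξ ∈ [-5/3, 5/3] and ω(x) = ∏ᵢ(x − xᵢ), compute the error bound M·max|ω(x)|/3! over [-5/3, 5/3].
8000*sqrt(3)*cosh(20/9)/19683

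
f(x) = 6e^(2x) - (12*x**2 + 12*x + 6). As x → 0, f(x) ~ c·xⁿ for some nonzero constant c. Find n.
3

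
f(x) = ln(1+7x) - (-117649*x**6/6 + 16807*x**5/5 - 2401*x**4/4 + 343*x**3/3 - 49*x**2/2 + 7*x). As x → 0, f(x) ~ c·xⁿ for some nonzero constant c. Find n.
7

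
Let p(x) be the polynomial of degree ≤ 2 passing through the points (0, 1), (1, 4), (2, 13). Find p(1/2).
7/4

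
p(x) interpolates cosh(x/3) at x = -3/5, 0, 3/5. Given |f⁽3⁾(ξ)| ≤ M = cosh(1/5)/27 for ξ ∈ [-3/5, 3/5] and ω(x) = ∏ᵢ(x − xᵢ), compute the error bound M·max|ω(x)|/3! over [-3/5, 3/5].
sqrt(3)*cosh(1/5)/3375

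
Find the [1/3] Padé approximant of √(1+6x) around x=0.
(21*x/4 + 1)/(27*x**3/8 - 9*x**2/4 + 9*x/4 + 1)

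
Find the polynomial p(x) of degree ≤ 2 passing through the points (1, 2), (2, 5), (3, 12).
2*x**2 - 3*x + 3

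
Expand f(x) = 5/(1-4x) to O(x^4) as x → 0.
5 + 20*x + 80*x**2 + 320*x**3 + O(x**4)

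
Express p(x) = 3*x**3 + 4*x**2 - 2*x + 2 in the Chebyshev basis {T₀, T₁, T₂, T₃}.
(4)T₀ + (1/4)T₁ + (2)T₂ + (3/4)T₃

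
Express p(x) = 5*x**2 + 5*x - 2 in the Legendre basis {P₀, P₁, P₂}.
(-1/3)P₀ + (5)P₁ + (10/3)P₂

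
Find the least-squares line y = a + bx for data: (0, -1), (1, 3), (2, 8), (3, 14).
a = -3/2, b = 5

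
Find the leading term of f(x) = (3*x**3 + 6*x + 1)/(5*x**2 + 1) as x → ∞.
3*x/5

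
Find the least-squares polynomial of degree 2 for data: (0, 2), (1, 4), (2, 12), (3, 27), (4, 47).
68/35 + (-69/70)x + (43/14)x²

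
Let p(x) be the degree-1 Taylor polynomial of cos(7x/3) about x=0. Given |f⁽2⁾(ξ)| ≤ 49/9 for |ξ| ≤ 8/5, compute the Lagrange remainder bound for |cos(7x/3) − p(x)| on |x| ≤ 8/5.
1568/225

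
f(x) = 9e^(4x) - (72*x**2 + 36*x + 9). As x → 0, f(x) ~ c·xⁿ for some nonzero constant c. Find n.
3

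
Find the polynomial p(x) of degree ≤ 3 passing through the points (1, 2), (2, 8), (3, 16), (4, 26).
x**2 + 3*x - 2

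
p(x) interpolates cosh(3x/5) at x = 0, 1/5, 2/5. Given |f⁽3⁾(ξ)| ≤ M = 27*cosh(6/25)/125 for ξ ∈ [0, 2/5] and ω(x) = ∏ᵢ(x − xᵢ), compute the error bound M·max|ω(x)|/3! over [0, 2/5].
sqrt(3)*cosh(6/25)/15625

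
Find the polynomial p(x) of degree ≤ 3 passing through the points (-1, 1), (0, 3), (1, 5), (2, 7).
2*x + 3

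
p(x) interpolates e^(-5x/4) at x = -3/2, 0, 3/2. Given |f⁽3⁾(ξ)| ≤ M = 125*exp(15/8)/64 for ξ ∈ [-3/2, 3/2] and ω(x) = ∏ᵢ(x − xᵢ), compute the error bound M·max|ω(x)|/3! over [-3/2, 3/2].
125*sqrt(3)*exp(15/8)/512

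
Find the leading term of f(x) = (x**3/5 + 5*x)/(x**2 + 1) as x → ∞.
x/5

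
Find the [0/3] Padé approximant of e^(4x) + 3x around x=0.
1/(-725*x**3/3 + 41*x**2 - 7*x + 1)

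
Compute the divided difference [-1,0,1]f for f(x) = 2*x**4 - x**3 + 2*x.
2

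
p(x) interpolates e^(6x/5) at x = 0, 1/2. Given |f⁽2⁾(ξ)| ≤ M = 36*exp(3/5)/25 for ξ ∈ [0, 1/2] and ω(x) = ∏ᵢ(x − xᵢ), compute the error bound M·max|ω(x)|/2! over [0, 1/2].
9*exp(3/5)/200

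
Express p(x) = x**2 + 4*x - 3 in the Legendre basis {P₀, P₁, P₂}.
(-8/3)P₀ + (4)P₁ + (2/3)P₂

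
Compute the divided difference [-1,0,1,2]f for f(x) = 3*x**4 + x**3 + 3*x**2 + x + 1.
7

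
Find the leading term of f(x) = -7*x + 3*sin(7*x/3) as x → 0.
-343*x**3/54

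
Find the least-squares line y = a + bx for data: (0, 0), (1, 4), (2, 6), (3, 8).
a = 3/5, b = 13/5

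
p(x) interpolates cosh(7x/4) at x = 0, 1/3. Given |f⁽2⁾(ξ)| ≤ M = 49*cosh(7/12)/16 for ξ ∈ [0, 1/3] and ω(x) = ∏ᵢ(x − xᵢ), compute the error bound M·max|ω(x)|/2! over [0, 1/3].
49*cosh(7/12)/1152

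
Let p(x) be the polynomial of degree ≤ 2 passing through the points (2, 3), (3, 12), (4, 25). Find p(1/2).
-3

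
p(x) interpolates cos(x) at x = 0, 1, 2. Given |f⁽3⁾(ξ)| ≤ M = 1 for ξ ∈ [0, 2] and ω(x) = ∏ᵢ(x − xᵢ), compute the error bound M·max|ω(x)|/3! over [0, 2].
sqrt(3)/27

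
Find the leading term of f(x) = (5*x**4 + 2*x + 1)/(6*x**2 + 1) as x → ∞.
5*x**2/6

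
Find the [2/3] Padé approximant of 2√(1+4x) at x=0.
(14*x**2 + 56*x/5 + 2)/(-2*x**3/5 + 9*x**2/5 + 18*x/5 + 1)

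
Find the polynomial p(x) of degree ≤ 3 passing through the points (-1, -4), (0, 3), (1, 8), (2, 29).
3*x**3 - x**2 + 3*x + 3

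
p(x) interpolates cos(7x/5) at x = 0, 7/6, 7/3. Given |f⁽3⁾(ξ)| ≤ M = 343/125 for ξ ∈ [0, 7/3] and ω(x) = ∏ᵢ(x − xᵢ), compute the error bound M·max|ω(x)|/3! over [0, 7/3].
117649*sqrt(3)/729000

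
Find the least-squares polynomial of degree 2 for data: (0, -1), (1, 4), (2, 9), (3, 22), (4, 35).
-27/35 + (15/7)x + (12/7)x²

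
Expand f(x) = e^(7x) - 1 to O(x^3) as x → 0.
7*x + 49*x**2/2 + O(x**3)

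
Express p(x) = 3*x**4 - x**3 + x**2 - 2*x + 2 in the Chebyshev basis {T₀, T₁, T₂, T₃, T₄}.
(29/8)T₀ + (-11/4)T₁ + (2)T₂ + (-1/4)T₃ + (3/8)T₄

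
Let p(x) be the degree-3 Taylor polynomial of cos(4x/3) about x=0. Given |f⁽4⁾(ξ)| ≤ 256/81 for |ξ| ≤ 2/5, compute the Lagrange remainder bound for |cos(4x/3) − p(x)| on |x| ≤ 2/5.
512/151875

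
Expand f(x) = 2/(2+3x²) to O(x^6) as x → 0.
1 - 3*x**2/2 + 9*x**4/4 + O(x**6)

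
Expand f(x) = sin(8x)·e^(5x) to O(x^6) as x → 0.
8*x + 40*x**2 + 44*x**3/3 - 260*x**4 - 8779*x**5/15 + O(x**6)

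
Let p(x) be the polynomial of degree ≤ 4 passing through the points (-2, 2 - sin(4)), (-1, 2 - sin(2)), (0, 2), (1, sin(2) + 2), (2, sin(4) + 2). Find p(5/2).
-15*sin(2)/8 + 35*sin(4)/16 + 2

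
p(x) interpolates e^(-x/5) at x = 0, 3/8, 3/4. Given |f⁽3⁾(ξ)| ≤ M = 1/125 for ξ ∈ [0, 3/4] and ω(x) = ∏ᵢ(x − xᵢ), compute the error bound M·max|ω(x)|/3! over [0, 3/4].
sqrt(3)/64000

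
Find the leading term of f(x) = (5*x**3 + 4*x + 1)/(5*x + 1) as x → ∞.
x**2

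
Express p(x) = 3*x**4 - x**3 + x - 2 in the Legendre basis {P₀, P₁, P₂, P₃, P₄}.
(-7/5)P₀ + (2/5)P₁ + (12/7)P₂ + (-2/5)P₃ + (24/35)P₄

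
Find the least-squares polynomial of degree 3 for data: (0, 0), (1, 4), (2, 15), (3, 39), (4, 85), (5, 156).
1/14 + (197/84)x + (5/14)x² + (13/12)x³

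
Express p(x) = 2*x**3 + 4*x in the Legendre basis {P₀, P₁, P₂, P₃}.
(26/5)P₁ + (4/5)P₃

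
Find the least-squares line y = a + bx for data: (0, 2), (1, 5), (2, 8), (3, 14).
a = 7/5, b = 39/10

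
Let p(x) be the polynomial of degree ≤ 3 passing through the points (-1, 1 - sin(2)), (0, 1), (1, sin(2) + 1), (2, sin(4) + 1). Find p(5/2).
-15*sin(2)/8 + 35*sin(4)/16 + 1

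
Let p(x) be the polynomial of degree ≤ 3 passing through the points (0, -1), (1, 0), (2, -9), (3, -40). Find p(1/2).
0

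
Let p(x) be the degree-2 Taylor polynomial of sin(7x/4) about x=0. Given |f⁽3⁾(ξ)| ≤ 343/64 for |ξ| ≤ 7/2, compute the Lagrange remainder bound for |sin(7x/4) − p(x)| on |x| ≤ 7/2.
117649/3072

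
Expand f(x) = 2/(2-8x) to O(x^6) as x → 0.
1 + 4*x + 16*x**2 + 64*x**3 + 256*x**4 + 1024*x**5 + O(x**6)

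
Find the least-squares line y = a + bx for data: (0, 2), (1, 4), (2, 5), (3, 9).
a = 17/10, b = 11/5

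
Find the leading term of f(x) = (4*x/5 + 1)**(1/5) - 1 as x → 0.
4*x/25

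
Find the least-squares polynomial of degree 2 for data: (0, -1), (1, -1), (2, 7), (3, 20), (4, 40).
-41/35 + (-179/70)x + (45/14)x²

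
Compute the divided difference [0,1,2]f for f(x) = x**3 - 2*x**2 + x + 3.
1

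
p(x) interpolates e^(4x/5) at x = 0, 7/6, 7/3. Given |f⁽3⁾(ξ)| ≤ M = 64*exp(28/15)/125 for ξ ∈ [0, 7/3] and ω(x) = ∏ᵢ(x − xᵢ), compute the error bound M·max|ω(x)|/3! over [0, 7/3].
2744*sqrt(3)*exp(28/15)/91125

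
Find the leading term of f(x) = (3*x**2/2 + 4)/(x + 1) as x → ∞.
3*x/2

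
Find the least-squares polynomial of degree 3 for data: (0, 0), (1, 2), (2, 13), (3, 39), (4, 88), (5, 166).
-1/63 + (11/189)x + (8/9)x² + (31/27)x³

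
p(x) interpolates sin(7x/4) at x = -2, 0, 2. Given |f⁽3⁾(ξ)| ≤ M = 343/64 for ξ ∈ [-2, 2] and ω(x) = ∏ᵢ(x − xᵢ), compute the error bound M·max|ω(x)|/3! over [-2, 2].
343*sqrt(3)/216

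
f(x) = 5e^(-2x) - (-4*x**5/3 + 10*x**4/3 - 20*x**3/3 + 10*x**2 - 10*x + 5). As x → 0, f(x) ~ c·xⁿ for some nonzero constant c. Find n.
6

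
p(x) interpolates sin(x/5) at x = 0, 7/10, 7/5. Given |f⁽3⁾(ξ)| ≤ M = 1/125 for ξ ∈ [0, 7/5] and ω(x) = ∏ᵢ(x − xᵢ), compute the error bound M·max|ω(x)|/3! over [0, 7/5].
343*sqrt(3)/3375000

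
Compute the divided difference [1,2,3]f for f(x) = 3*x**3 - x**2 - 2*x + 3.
17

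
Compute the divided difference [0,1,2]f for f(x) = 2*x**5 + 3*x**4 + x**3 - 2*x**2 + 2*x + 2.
52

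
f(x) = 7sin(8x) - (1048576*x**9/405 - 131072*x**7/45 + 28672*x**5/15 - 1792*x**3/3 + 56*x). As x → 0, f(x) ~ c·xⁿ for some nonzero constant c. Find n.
11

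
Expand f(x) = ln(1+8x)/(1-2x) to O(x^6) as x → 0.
8*x - 16*x**2 + 416*x**3/3 - 2240*x**4/3 + 75904*x**5/15 + O(x**6)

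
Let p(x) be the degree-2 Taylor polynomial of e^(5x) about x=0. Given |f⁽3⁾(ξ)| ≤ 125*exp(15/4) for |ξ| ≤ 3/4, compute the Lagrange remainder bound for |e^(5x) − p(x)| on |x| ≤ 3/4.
1125*exp(15/4)/128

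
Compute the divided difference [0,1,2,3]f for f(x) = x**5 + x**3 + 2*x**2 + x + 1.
26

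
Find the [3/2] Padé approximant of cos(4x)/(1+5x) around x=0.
(2200*x**3/51 - 440*x**2/51 - 5*x + 1)/(1 - 1307*x**2/51)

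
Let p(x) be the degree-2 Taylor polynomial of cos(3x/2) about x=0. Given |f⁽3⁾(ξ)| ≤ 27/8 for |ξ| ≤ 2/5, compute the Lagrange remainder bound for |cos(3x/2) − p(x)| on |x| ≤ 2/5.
9/250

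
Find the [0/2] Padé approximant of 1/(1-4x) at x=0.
1/(1 - 4*x)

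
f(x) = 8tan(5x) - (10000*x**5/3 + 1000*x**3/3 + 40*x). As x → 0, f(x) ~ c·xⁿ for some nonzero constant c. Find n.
7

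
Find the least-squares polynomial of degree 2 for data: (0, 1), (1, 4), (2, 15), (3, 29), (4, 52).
33/35 + (29/70)x + (43/14)x²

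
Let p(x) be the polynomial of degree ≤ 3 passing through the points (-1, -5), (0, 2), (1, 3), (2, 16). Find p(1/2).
17/8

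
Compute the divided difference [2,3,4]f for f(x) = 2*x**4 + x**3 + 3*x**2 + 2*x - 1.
122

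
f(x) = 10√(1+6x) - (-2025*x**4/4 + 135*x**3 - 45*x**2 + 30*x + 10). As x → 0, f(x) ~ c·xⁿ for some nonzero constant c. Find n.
5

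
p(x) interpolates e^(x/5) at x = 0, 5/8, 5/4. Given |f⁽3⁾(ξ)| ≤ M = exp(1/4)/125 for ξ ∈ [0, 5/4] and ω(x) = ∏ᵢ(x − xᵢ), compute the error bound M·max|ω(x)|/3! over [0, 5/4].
sqrt(3)*exp(1/4)/13824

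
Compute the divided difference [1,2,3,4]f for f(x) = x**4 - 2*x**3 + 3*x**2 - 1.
8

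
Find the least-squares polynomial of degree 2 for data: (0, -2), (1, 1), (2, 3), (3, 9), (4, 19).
-10/7 + (-1/7)x + (9/7)x²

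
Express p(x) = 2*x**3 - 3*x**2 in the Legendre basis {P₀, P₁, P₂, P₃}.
-P₀ + (6/5)P₁ + (-2)P₂ + (4/5)P₃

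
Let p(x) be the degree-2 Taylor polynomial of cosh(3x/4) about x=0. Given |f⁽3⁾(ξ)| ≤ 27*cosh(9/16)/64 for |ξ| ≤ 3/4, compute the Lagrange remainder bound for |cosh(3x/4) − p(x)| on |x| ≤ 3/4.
243*cosh(9/16)/8192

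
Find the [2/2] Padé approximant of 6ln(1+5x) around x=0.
15*x*(5*x + 2)/(25*x**2/6 + 5*x + 1)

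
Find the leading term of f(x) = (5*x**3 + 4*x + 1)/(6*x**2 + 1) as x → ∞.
5*x/6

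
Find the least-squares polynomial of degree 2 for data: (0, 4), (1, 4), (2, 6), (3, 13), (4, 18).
131/35 + (-41/70)x + (15/14)x²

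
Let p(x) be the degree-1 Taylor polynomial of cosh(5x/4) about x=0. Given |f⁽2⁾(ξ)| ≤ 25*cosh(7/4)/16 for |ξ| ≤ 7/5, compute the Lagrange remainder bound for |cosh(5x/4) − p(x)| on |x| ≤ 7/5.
49*cosh(7/4)/32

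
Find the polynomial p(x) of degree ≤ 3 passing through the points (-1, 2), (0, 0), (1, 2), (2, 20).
2*x**3 + 2*x**2 - 2*x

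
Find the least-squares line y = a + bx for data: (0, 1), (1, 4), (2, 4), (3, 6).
a = 3/2, b = 3/2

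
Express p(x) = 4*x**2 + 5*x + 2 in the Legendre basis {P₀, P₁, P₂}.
(10/3)P₀ + (5)P₁ + (8/3)P₂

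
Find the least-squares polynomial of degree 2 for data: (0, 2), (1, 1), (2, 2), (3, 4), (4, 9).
72/35 + (-141/70)x + (13/14)x²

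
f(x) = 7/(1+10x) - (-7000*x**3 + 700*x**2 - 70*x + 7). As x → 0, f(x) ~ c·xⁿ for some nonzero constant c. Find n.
4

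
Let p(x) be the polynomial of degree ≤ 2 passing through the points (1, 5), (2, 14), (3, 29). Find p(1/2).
11/4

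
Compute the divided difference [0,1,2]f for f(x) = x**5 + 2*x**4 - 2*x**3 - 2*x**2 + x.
21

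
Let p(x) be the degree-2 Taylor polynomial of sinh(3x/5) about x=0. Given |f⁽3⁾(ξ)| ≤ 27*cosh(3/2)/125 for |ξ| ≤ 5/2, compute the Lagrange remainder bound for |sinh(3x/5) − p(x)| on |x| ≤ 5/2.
9*cosh(3/2)/16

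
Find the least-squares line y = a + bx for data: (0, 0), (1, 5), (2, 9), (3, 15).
a = -1/10, b = 49/10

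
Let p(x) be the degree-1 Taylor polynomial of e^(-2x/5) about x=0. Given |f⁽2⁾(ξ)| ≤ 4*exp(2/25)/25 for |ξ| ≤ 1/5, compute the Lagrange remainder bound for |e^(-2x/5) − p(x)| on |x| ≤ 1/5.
2*exp(2/25)/625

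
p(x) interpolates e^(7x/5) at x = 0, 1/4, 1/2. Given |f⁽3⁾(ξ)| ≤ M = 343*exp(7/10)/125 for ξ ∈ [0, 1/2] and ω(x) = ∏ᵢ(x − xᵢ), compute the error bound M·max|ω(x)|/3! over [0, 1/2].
343*sqrt(3)*exp(7/10)/216000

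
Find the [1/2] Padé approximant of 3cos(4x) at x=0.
3/(8*x**2 + 1)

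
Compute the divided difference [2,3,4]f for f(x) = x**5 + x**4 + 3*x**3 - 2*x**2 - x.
365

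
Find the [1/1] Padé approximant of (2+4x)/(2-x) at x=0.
(2*x + 1)/(1 - x/2)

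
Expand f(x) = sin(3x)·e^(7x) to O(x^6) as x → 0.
3*x + 21*x**2 + 69*x**3 + 140*x**4 + 1919*x**5/10 + O(x**6)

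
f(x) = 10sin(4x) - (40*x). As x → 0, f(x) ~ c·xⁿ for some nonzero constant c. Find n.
3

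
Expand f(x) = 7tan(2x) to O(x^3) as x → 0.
14*x + O(x**3)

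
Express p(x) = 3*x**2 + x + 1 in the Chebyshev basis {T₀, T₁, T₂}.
(5/2)T₀ + T₁ + (3/2)T₂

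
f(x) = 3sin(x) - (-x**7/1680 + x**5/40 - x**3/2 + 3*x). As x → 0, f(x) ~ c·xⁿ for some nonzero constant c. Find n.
9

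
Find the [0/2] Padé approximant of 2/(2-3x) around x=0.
1/(1 - 3*x/2)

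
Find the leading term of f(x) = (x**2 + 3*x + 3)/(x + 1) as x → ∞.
x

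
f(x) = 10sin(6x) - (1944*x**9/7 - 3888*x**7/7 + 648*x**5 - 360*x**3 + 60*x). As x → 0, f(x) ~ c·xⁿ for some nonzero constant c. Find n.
11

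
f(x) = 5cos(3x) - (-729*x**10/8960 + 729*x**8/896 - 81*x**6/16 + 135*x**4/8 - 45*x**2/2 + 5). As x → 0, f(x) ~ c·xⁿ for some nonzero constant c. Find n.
12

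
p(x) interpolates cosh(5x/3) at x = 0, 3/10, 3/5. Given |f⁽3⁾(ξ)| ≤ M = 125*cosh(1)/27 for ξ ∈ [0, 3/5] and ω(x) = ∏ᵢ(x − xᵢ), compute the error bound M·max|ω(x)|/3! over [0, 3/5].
sqrt(3)*cosh(1)/216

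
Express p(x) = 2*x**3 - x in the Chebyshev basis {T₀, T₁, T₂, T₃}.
(1/2)T₁ + (1/2)T₃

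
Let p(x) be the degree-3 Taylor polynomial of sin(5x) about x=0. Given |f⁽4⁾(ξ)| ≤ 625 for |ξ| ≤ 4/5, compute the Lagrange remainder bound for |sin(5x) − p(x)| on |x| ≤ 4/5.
32/3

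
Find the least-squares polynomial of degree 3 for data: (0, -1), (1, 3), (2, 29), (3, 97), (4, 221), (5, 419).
-8/9 + (-1009/378)x + (211/63)x² + (151/54)x³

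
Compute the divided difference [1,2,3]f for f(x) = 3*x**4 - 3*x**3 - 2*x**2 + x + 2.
55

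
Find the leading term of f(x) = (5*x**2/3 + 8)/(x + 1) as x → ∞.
5*x/3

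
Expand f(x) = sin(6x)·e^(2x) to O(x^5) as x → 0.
6*x + 12*x**2 - 24*x**3 - 64*x**4 + O(x**5)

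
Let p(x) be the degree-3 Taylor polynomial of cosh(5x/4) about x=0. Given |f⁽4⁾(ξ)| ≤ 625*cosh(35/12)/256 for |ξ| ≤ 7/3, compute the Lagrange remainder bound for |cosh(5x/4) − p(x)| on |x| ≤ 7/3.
1500625*cosh(35/12)/497664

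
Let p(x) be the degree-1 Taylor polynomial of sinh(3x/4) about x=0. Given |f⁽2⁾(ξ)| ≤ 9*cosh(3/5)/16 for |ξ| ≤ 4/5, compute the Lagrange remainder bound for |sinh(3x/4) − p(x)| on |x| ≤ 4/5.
9*cosh(3/5)/50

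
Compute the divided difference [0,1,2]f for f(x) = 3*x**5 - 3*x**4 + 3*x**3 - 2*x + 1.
33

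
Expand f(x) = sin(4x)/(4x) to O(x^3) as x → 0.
1 - 8*x**2/3 + O(x**3)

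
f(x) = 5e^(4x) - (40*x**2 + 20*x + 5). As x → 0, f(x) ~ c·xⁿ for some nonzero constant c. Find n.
3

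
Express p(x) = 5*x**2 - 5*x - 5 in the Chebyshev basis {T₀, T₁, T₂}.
(-5/2)T₀ + (-5)T₁ + (5/2)T₂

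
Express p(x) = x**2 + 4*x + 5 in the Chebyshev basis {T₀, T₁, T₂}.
(11/2)T₀ + (4)T₁ + (1/2)T₂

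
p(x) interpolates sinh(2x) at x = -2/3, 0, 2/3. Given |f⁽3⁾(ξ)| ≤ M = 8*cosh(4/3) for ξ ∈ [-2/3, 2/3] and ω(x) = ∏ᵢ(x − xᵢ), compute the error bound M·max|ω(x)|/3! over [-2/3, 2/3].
64*sqrt(3)*cosh(4/3)/729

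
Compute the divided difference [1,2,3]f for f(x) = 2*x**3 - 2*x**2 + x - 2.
10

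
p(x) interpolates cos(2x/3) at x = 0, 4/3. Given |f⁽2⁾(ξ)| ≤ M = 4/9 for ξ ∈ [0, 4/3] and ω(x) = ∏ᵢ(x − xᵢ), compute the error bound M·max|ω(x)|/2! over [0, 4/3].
8/81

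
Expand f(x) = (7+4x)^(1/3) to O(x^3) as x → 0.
7**(1/3) + 4*7**(1/3)*x/21 - 16*7**(1/3)*x**2/441 + O(x**3)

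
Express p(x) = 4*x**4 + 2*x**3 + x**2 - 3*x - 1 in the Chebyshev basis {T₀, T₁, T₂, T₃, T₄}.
T₀ + (-3/2)T₁ + (5/2)T₂ + (1/2)T₃ + (1/2)T₄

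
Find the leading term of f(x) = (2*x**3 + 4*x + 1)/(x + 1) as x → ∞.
2*x**2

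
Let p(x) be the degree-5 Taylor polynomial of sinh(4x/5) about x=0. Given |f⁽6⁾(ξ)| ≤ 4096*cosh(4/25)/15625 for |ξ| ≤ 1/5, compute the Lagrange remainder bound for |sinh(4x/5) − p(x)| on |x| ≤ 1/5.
256*cosh(4/25)/10986328125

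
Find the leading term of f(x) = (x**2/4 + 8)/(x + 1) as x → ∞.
x/4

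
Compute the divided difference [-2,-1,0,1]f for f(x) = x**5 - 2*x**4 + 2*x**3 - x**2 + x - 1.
11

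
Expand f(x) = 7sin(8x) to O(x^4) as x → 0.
56*x - 1792*x**3/3 + O(x**4)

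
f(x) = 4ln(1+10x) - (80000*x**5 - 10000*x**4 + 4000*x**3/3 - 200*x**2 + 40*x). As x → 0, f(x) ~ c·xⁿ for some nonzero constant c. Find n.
6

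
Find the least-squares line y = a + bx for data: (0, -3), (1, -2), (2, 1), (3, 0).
a = -14/5, b = 6/5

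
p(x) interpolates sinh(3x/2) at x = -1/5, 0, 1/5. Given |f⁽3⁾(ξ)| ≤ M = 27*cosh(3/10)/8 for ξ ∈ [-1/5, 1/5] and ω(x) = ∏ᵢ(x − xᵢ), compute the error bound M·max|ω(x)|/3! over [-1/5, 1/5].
sqrt(3)*cosh(3/10)/1000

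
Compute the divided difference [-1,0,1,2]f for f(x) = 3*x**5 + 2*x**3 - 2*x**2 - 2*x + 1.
17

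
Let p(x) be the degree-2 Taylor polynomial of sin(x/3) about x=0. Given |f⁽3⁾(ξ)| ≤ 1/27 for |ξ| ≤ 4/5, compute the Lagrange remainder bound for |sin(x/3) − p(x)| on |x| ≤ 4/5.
32/10125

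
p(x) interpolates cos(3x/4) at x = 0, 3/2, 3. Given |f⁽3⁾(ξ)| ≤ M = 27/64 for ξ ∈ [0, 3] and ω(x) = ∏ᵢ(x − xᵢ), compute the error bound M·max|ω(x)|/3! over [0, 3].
27*sqrt(3)/512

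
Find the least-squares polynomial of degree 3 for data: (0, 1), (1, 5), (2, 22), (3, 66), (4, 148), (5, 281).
19/18 + (755/756)x + (85/126)x² + (223/108)x³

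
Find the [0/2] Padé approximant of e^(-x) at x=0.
1/(x**2/2 + x + 1)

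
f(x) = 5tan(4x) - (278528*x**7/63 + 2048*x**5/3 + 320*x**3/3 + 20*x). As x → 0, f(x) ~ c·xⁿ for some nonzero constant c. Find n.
9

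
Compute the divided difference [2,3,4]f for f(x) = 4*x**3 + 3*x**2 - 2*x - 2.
39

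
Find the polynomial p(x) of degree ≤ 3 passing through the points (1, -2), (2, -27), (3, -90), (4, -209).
-3*x**3 - x**2 - x + 3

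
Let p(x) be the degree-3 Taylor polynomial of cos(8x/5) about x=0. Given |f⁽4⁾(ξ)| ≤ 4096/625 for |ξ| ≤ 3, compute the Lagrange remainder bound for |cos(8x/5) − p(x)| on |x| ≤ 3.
13824/625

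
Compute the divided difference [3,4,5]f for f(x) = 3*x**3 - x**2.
35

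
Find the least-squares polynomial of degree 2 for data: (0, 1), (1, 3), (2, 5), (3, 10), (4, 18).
47/35 + (-13/70)x + (15/14)x²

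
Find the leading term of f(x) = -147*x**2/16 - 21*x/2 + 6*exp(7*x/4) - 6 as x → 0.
343*x**3/64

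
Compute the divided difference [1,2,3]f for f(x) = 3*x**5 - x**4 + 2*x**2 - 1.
247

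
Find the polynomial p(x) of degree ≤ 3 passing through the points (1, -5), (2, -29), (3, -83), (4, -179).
-2*x**3 - 3*x**2 - x + 1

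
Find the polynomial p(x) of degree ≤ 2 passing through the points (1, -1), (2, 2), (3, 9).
2*x**2 - 3*x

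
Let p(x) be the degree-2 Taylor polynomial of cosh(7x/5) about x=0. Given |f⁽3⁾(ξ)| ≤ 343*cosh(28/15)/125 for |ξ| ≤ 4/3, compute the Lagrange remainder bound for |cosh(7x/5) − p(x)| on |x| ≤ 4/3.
10976*cosh(28/15)/10125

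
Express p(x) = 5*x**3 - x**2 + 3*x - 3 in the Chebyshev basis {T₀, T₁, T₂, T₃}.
(-7/2)T₀ + (27/4)T₁ + (-1/2)T₂ + (5/4)T₃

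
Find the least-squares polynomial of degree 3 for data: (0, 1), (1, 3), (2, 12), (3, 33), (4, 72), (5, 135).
121/126 + (587/756)x + (55/126)x² + (103/108)x³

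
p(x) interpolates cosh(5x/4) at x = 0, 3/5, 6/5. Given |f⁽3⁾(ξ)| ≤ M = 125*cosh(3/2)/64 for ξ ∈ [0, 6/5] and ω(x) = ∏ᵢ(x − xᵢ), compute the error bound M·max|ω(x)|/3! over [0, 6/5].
sqrt(3)*cosh(3/2)/64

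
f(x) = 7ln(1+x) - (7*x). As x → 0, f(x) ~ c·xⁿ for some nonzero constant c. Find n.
2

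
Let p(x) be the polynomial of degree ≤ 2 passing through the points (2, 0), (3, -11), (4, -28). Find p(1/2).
21/4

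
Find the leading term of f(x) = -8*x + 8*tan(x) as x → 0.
8*x**3/3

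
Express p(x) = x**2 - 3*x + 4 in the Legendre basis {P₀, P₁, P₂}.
(13/3)P₀ + (-3)P₁ + (2/3)P₂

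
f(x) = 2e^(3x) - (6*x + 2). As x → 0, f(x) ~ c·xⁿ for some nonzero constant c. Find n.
2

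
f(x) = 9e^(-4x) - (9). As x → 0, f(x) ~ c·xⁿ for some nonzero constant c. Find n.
1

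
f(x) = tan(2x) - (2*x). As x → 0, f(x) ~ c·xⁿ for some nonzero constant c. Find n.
3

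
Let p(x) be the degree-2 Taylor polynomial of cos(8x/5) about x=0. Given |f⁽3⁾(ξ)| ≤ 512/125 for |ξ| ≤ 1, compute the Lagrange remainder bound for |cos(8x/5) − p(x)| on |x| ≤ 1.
256/375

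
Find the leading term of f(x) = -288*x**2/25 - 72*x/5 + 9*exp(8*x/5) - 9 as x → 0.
768*x**3/125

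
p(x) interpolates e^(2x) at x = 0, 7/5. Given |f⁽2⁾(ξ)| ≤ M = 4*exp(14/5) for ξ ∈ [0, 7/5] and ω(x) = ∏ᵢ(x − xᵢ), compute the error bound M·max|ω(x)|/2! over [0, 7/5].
49*exp(14/5)/50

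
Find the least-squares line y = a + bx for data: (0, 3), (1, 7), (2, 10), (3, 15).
a = 29/10, b = 39/10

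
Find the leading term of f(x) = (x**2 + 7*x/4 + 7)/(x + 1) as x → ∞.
x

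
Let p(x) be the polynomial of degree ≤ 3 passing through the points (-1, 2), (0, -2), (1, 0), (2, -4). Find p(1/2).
-1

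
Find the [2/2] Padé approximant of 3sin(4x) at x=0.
12*x/(8*x**2/3 + 1)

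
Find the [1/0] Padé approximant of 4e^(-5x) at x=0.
4 - 20*x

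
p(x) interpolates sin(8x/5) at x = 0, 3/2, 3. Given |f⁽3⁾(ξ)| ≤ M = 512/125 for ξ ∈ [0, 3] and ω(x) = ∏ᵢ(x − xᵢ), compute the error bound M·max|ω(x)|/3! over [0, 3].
64*sqrt(3)/125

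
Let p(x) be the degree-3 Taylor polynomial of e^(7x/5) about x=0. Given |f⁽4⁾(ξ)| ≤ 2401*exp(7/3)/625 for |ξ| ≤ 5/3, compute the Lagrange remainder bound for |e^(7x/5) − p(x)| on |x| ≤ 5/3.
2401*exp(7/3)/1944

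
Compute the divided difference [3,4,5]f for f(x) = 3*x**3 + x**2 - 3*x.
37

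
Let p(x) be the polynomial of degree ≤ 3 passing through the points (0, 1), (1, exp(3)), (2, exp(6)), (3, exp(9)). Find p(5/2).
-5*exp(3)/16 + 1/16 + 15*exp(6)/16 + 5*exp(9)/16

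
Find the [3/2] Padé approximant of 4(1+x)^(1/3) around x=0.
(28*x**3/405 + 28*x**2/15 + 28*x/5 + 4)/(2*x**2/9 + 16*x/15 + 1)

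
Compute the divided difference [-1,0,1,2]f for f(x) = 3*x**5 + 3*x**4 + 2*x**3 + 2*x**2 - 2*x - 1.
23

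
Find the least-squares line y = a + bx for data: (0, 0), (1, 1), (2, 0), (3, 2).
a = 0, b = 1/2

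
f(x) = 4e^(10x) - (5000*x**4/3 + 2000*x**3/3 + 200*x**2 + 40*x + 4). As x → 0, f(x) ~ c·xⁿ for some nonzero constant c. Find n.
5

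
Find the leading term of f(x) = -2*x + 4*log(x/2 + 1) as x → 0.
-x**2/2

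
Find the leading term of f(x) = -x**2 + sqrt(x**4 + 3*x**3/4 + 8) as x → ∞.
3*x/8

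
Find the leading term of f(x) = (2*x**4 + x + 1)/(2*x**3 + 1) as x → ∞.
x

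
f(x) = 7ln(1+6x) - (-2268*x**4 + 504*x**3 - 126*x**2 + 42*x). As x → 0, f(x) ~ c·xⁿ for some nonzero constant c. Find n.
5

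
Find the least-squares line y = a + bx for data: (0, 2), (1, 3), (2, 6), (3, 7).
a = 9/5, b = 9/5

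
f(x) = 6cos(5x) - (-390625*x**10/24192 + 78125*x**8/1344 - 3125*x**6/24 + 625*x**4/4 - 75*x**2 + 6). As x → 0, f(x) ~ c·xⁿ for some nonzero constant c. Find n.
12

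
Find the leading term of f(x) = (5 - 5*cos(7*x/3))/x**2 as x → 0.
245/18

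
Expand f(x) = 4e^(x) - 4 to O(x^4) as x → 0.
4*x + 2*x**2 + 2*x**3/3 + O(x**4)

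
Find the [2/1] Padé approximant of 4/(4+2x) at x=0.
1/(x/2 + 1)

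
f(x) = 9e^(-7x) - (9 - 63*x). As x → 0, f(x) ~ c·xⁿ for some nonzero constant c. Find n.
2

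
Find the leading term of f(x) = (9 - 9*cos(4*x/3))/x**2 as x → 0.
8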